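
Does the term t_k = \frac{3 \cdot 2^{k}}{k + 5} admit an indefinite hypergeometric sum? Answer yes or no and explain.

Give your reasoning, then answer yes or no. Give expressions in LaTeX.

No. Not Gosper-summable.

Ratio r(k) = 2*(k + 5)/(k + 6).
Take A(k)=2*k + 10, B(k)=k + 6, C(k)=1.
Set up (2*k + 10)·f(k+1) − (k + 5)·f(k) − (1) = 0.
Bound: deg f ≤ -1.
d = -1 < 0 ⇒ no nonzero polynomial f; not summable.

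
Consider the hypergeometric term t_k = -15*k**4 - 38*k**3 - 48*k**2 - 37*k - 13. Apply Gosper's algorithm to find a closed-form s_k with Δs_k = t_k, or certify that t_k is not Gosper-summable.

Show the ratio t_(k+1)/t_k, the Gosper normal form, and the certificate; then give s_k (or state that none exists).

Compute t_(k+1)/t_k: get (15*k**4 + 98*k**3 + 252*k**2 + 307*k + 151)/(15*k**4 + 38*k**3 + 48*k**2 + 37*k + 13).
So A=1 and B=1, with C=k**4 + 38*k**3/15 + 16*k**2/5 + 37*k/15 + 13/15.
f must satisfy (1)·f(k+1) − (1)·f(k) = k**4 + 38*k**3/15 + 16*k**2/5 + 37*k/15 + 13/15.
d = 5 from the (0,0,4) case.
Coefficient equations give f(k) = k*(3*k**4 + 2*k**3 + 2*k**2 + 4*k + 2)/15.
Then R = B(k−1)f/C = k*(3*k**4 + 2*k**3 + 2*k**2 + 4*k + 2)/(15*k**4 + 38*k**3 + 48*k**2 + 37*k + 13), so s_k = R(k)·t_k = k*(-3*k**4 - 2*k**3 - 2*k**2 - 4*k - 2).
Δs = -15*k**4 - 38*k**3 - 48*k**2 - 37*k - 13, as required.

s_k = k*(-3*k**4 - 2*k**3 - 2*k**2 - 4*k - 2)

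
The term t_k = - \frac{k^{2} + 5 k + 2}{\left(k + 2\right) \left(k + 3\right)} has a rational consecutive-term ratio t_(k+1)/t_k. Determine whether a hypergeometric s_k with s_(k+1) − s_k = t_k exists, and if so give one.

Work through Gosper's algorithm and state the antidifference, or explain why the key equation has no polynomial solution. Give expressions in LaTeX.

t_(k+1)/t_k = (k + 2)*(5*k + (k + 1)**2 + 7)/((k + 4)*(k**2 + 5*k + 2)).
Gosper form: A/B · C(k+1)/C(k) with A=k + 2, B=k + 4, C=k**2 + 5*k + 2.
Key eq: (k + 2)·f(k+1) = (k + 3)·f(k) + (k**2 + 5*k + 2).
Degrees (1,1,2) ⇒ d ≤ 2.
Coefficient equations give f(k) = k**2.
Certificate R = B(k−1)f/C = k**2*(k + 3)/(k**2 + 5*k + 2) gives s_k = -k**2/(k + 2).
Δs = (-k**2 - 5*k - 2)/(k**2 + 5*k + 6), as required.

s_k = - \frac{k^{2}}{k + 2}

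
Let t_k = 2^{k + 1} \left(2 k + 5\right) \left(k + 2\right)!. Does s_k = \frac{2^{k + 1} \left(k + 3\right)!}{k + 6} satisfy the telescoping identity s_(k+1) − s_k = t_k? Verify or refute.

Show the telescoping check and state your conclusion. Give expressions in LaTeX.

s_(k+1) = 2**(k + 2)*factorial(k + 4)/(k + 7)
s_(k+1) − s_k = 2**(k + 1)*(2*k**2 + 19*k + 41)*factorial(k + 3)/((k + 6)*(k + 7))
(s_(k+1) − s_k) − t_k = -6*2**k*(2*k**2 + 17*k + 29)*factorial(k + 2)/((k + 6)*(k + 7))

Invalid: residual - \frac{6 \cdot 2^{k} \left(2 k^{2} + 17 k + 29\right) \left(k + 2\right)!}{\left(k + 6\right) \left(k + 7\right)} ≠ 0.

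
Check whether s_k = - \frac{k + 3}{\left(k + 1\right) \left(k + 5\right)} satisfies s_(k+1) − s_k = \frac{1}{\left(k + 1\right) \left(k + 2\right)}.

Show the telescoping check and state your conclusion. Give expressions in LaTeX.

Invalid: residual \frac{2 \left(- 2 k - 7\right)}{k^{4} + 14 k^{3} + 65 k^{2} + 112 k + 60} ≠ 0.

s_(k+1) = (-k - 4)/((k + 2)*(k + 6))
s_(k+1) − s_k = (k**2 + 7*k + 16)/(k**4 + 14*k**3 + 65*k**2 + 112*k + 60)
(s_(k+1) − s_k) − t_k = 2*(-2*k - 7)/(k**4 + 14*k**3 + 65*k**2 + 112*k + 60)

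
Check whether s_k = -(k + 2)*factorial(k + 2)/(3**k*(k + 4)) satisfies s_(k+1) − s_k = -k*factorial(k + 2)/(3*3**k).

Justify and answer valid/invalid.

Invalid: residual 2*(k**2 + 4*k - 3)*factorial(k + 2)/(3*3**k*(k + 4)*(k + 5)) ≠ 0.

s_(k+1) = -(k + 3)*factorial(k + 3)/(3*3**k*(k + 5))
s_(k+1) − s_k = -(k + 1)*(k**2 + 6*k + 6)*factorial(k + 2)/(3*3**k*(k + 4)*(k + 5))
(s_(k+1) − s_k) − t_k = 2*(k**2 + 4*k - 3)*factorial(k + 2)/(3*3**k*(k + 4)*(k + 5))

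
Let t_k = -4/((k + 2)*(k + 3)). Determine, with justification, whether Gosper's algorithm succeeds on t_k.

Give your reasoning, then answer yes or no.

Step 1: r(k) = (k + 2)/(k + 4).
So A=k + 2 and B=k + 4, with C=1.
Solve (k + 2)·f(k+1) − (k + 3)·f(k) = 1.
d = 1 from the (1,1,0) case.
Solve for f: f(k) = k/2 (degree 1 ≤ 1).
Certificate R = B(k−1)f/C = k*(k + 3)/2 gives s_k = -2*k/(k + 2).
s_(k+1) − s_k = -4/(k**2 + 5*k + 6) = t_k.

Yes. s_k = -2*k/(k + 2).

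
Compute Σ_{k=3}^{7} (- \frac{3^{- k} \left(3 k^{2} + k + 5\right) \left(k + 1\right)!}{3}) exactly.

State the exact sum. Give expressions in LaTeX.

Ratio r(k) = (k + 2)*(k + 3*(k + 1)**2 + 6)/(3*(3*k**2 + k + 5)).
A = k/3 + 2/3, B = 1, C = k**2 + k/3 + 5/3.
Solve (k/3 + 2/3)·f(k+1) − (1)·f(k) = k**2 + k/3 + 5/3.
Bound: deg f ≤ 1.
Match coefficients ⇒ f(k) = 3*k + 1.
R(k) = B(k−1)·f(k)/C(k) = 3*(3*k + 1)/(3*k**2 + k + 5); s_k = R·t_k = -(3*k + 1)*factorial(k + 1)/3**k.
Check: Δs_k = -(3*k**2 + k + 5)*factorial(k + 1)/(3*3**k). ✓
Sum = s_(8) − s_(3); s_(8) = -112000/81, s_(3) = -80/9 ⇒ -111280/81.

Σ = -111280/81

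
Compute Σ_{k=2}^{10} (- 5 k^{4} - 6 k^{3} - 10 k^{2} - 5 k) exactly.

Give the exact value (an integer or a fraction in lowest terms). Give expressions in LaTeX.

The ratio is (5*k**4 + 26*k**3 + 58*k**2 + 63*k + 26)/(k*(5*k**3 + 6*k**2 + 10*k + 5)).
Gosper form: A/B · C(k+1)/C(k) with A=1, B=1, C=k**4 + 6*k**3/5 + 2*k**2 + k.
Set up (1)·f(k+1) − (1)·f(k) − (k**4 + 6*k**3/5 + 2*k**2 + k) = 0.
Degrees (0,0,4) ⇒ d ≤ 5.
Match coefficients ⇒ f(k) = k*(k - 1)*(k**3 + 2*k + 1)/5.
Get s_k = R·t_k = k*(-k**4 + k**3 - 2*k**2 + k + 1) with R(k) = B(k−1)f(k)/C(k) = (k - 1)*(k**3 + 2*k + 1)/(5*k**3 + 6*k**2 + 10*k + 5).
Check: Δs_k = k*(-5*k**3 - 6*k**2 - 10*k - 5). ✓
Sum = s_(11) − s_(2); s_(11) = -148940, s_(2) = -26 ⇒ -148914.

Σ = -148914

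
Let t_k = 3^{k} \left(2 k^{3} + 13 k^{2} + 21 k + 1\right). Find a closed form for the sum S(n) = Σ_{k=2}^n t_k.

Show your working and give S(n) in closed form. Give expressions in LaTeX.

Ratio r(k) = 3*(2*k**3 + 19*k**2 + 53*k + 37)/(2*k**3 + 13*k**2 + 21*k + 1).
So A=3 and B=1, with C=k**3 + 13*k**2/2 + 21*k/2 + 1/2.
Key eq: (3)·f(k+1) = (1)·f(k) + (k**3 + 13*k**2/2 + 21*k/2 + 1/2).
d = 3 from the (0,0,3) case.
Solving with deg f ≤ 3: f(k) = (k**3 + 2*k**2 - 4)/2.
Get s_k = R·t_k = 3**k*(k**3 + 2*k**2 - 4) with R(k) = B(k−1)f(k)/C(k) = (k**3 + 2*k**2 - 4)/(2*k**3 + 13*k**2 + 21*k + 1).
Check: Δs_k = 3**k*(2*k**3 + 13*k**2 + 21*k + 1). ✓
Σ_(k=2)^n t_k = s_(n+1) − s_(2) = (3**(n + 1)*(n**3 + 5*n**2 + 7*n - 1)) − (108), i.e. 3*3**n*n**3 + 15*3**n*n**2 + 21*3**n*n - 3*3**n - 108.

S(n) = 3 \cdot 3^{n} n^{3} + 15 \cdot 3^{n} n^{2} + 21 \cdot 3^{n} n - 3 \cdot 3^{n} - 108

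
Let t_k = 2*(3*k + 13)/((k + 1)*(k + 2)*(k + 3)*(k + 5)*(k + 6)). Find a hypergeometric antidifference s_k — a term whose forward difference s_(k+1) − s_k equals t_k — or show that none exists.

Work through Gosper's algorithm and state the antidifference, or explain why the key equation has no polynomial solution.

s_k = k*(k**2 + 8*k + 17)/(5*(k**3 + 8*k**2 + 17*k + 10))

The ratio is (k + 1)*(k + 5)*(3*k + 16)/((k + 4)*(k + 7)*(3*k + 13)).
Gosper form: A/B · C(k+1)/C(k) with A=k + 1, B=k + 7, C=k**2 + 25*k/3 + 52/3.
Solve (k + 1)·f(k+1) − (k + 6)·f(k) = k**2 + 25*k/3 + 52/3.
d = 5 from the (1,1,2) case.
Match coefficients ⇒ f(k) = k*(k + 3)*(k + 4)*(k**2 + 8*k + 17)/30.
So s_k = (B(k−1)f/C)·t_k = (k*(k + 3)*(k + 6)*(k**2 + 8*k + 17)/(10*(3*k + 13)))·t_k = k*(k**2 + 8*k + 17)/(5*(k**3 + 8*k**2 + 17*k + 10)).
Verify: 2*(3*k + 13)/(k**5 + 17*k**4 + 107*k**3 + 307*k**2 + 396*k + 180) matches t_k.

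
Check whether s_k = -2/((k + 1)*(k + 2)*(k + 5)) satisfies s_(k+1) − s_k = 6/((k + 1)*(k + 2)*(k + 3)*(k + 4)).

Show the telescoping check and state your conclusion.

s_(k+1) = -2/((k + 2)*(k + 3)*(k + 6))
s_(k+1) − s_k = 2*(3*k + 13)/(k**5 + 17*k**4 + 107*k**3 + 307*k**2 + 396*k + 180)
(s_(k+1) − s_k) − t_k = 4*(-4*k - 19)/(k**6 + 21*k**5 + 175*k**4 + 735*k**3 + 1624*k**2 + 1764*k + 720)

Invalid: residual 4*(-4*k - 19)/(k**6 + 21*k**5 + 175*k**4 + 735*k**3 + 1624*k**2 + 1764*k + 720) ≠ 0.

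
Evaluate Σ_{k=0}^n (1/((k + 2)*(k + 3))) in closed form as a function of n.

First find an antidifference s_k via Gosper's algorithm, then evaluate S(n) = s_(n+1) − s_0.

S(n) = (n + 1)/(2*(n + 3))

Step 1: r(k) = (k + 2)/(k + 4).
So A=k + 2 and B=k + 4, with C=1.
f must satisfy (k + 2)·f(k+1) − (k + 3)·f(k) = 1.
From deg A=1, deg B=1, deg C=0: d=1.
Match coefficients ⇒ f(k) = k/2.
So s_k = (B(k−1)f/C)·t_k = (k*(k + 3)/2)·t_k = k/(2*(k + 2)).
Δs = 1/(k**2 + 5*k + 6), as required.
s_(n+1) = (n + 1)/(2*(n + 3)) and s_(0) = 0, so S(n) = (n + 1)/(2*(n + 3)).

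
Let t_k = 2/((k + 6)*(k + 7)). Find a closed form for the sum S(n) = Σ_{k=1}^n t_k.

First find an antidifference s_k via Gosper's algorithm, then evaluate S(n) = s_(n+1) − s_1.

S(n) = 2*n/(7*(n + 7))

Step 1: r(k) = (k + 6)/(k + 8).
Gosper form: A/B · C(k+1)/C(k) with A=k + 6, B=k + 8, C=1.
Need (k + 6)·f(k+1) − (k + 7)·f(k) = 1.
Bound: deg f ≤ 1.
Coefficient equations give f(k) = k/6.
Then R = B(k−1)f/C = k*(k + 7)/6, so s_k = R(k)·t_k = k/(3*(k + 6)).
Check: Δs_k = 2/(k**2 + 13*k + 42). ✓
Σ_(k=1)^n t_k = s_(n+1) − s_(1) = ((n + 1)/(3*(n + 7))) − (1/21), i.e. 2*n/(7*(n + 7)).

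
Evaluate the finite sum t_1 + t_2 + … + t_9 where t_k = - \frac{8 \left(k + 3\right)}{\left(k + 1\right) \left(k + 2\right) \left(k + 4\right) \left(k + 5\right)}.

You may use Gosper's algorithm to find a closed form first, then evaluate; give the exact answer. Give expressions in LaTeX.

Σ = -144/385

Compute t_(k+1)/t_k: get (k + 1)*(k + 4)**2/((k + 3)**2*(k + 6)).
So A=k + 1 and B=k + 6, with C=k**2 + 6*k + 9.
Solve (k + 1)·f(k+1) − (k + 5)·f(k) = k**2 + 6*k + 9.
Degrees (1,1,2) ⇒ d ≤ 4.
A polynomial solution: f(k) = k*(k + 2)*(k + 3)*(k + 5)/8.
Certificate R = B(k−1)f/C = k*(k + 2)*(k + 5)**2/(8*(k + 3)) gives s_k = k*(-k - 5)/(k**2 + 5*k + 4).
Δs = 8*(-k - 3)/(k**4 + 12*k**3 + 49*k**2 + 78*k + 40), as required.
Sum = s_(10) − s_(1); s_(10) = -75/77, s_(1) = -3/5 ⇒ -144/385.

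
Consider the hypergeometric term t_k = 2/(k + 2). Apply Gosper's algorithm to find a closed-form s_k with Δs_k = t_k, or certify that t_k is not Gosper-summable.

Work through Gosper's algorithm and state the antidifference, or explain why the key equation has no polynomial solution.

not Gosper-summable; s_k does not exist

Step 1: r(k) = (k + 2)/(k + 3).
Take A(k)=k + 2, B(k)=k + 3, C(k)=1.
f must satisfy (k + 2)·f(k+1) − (k + 2)·f(k) = 1.
d = 0 from the (1,1,0) case.
f = c0 ⇒ A·f(k+1) − B(k−1)·f(k) − C = -1. The system {-1 = 0} is inconsistent; no antidifference.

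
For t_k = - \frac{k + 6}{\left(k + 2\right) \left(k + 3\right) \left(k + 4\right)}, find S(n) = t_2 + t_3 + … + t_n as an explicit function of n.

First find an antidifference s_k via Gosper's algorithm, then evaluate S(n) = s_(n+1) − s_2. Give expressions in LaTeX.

S(n) = \frac{- 3 n^{2} - 11 n + 14}{10 \left(n^{2} + 7 n + 12\right)}

The ratio is (k + 2)*(k + 7)/((k + 5)*(k + 6)).
So A=k + 2 and B=k + 5, with C=k + 6.
Set up (k + 2)·f(k+1) − (k + 4)·f(k) − (k + 6) = 0.
Degrees (1,1,1) ⇒ d ≤ 2.
Coefficient equations give f(k) = k*(2*k + 7)/3.
R(k) = B(k−1)·f(k)/C(k) = k*(k + 4)*(2*k + 7)/(3*(k + 6)); s_k = R·t_k = k*(-2*k - 7)/(3*(k + 2)*(k + 3)).
Verify: (-k - 6)/(k**3 + 9*k**2 + 26*k + 24) matches t_k.
Telescope: S(n) = s_(n+1) − s_(2) = (-2*n**2 - 11*n - 9)/(3*(n**2 + 7*n + 12)) − (-11/30) = (-3*n**2 - 11*n + 14)/(10*(n**2 + 7*n + 12)).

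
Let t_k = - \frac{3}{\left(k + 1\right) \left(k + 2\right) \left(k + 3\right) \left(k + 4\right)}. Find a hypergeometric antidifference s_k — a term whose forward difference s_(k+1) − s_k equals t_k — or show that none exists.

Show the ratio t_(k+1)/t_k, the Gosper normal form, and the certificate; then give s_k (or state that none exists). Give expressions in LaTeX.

Compute t_(k+1)/t_k: get (k + 1)/(k + 5).
A = k + 1, B = k + 5, C = 1.
Need (k + 1)·f(k+1) − (k + 4)·f(k) = 1.
Bound: deg f ≤ 3.
Solving with deg f ≤ 3: f(k) = k*(k**2 + 6*k + 11)/18.
R(k) = B(k−1)·f(k)/C(k) = k*(k + 4)*(k**2 + 6*k + 11)/18; s_k = R·t_k = k*(-k**2 - 6*k - 11)/(6*(k + 1)*(k + 2)*(k + 3)).
Check: Δs_k = -3/(k**4 + 10*k**3 + 35*k**2 + 50*k + 24). ✓

s_k = \frac{k \left(- k^{2} - 6 k - 11\right)}{6 \left(k + 1\right) \left(k + 2\right) \left(k + 3\right)}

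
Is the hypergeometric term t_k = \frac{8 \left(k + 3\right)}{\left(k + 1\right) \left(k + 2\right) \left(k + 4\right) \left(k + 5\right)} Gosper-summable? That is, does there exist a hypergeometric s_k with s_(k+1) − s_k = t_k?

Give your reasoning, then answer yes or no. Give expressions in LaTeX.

Yes. s_k = \frac{k \left(k + 5\right)}{k^{2} + 5 k + 4}.

Step 1: r(k) = (k + 1)*(k + 4)**2/((k + 3)**2*(k + 6)).
Factor: A=k + 1; B=k + 6; C=k**2 + 6*k + 9.
Solve (k + 1)·f(k+1) − (k + 5)·f(k) = k**2 + 6*k + 9.
Bound: deg f ≤ 4.
Match coefficients ⇒ f(k) = k*(k + 2)*(k + 3)*(k + 5)/8.
Certificate R = B(k−1)f/C = k*(k + 2)*(k + 5)**2/(8*(k + 3)) gives s_k = k*(k + 5)/(k**2 + 5*k + 4).
Verify: 8*(k + 3)/(k**4 + 12*k**3 + 49*k**2 + 78*k + 40) matches t_k.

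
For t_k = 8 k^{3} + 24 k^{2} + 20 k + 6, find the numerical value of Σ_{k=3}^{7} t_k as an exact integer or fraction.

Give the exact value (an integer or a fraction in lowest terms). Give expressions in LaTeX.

The ratio is (4*k**3 + 24*k**2 + 46*k + 29)/(4*k**3 + 12*k**2 + 10*k + 3).
Take A(k)=1, B(k)=1, C(k)=k**3 + 3*k**2 + 5*k/2 + 3/4.
Need (1)·f(k+1) − (1)·f(k) = k**3 + 3*k**2 + 5*k/2 + 3/4.
Bound: deg f ≤ 4.
Solving with deg f ≤ 4: f(k) = k**3*(k + 2)/4.
So s_k = (B(k−1)f/C)·t_k = (k**3*(k + 2)/(4*k**3 + 12*k**2 + 10*k + 3))·t_k = 2*k**3*(k + 2).
Verify: 8*k**3 + 24*k**2 + 20*k + 6 matches t_k.
Evaluate s at k=8 and k=3: 10240 and 270; difference 9970.

Σ = 9970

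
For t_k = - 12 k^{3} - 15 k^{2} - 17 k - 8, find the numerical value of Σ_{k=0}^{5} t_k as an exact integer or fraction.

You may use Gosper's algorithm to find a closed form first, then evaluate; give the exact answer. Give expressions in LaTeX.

The ratio is (12*k**3 + 51*k**2 + 83*k + 52)/(12*k**3 + 15*k**2 + 17*k + 8).
So A=1 and B=1, with C=k**3 + 5*k**2/4 + 17*k/12 + 2/3.
Key eq: (1)·f(k+1) = (1)·f(k) + (k**3 + 5*k**2/4 + 17*k/12 + 2/3).
Degrees (0,0,3) ⇒ d ≤ 4.
Solving with deg f ≤ 4: f(k) = k*(3*k**3 - k**2 + 4*k + 2)/12.
So s_k = (B(k−1)f/C)·t_k = (k*(3*k**3 - k**2 + 4*k + 2)/(12*k**3 + 15*k**2 + 17*k + 8))·t_k = k*(-3*k**3 + k**2 - 4*k - 2).
Check: Δs_k = -12*k**3 - 15*k**2 - 17*k - 8. ✓
Evaluate s at k=6 and k=0: -3828 and 0; difference -3828.

Σ = -3828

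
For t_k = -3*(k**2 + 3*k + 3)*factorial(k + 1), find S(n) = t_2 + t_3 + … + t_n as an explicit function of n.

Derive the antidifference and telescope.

S(n) = -3*n*factorial(n + 2) - 6*factorial(n + 2) + 54

Step 1: r(k) = (k + 2)*(3*k + (k + 1)**2 + 6)/(k**2 + 3*k + 3).
Normal form (A,B,C) = (k + 2, 1, k**2 + 3*k + 3).
Need (k + 2)·f(k+1) − (1)·f(k) = k**2 + 3*k + 3.
deg f ≤ 1 (via 1,0,2).
Match coefficients ⇒ f(k) = k + 1.
So s_k = (B(k−1)f/C)·t_k = ((k + 1)/(k**2 + 3*k + 3))·t_k = -3*(k + 1)*factorial(k + 1).
Check: Δs_k = -3*(k**2 + 3*k + 3)*factorial(k + 1). ✓
Telescope: S(n) = s_(n+1) − s_(2) = -3*(n + 2)*factorial(n + 2) − (-54) = -3*n*factorial(n + 2) - 6*factorial(n + 2) + 54.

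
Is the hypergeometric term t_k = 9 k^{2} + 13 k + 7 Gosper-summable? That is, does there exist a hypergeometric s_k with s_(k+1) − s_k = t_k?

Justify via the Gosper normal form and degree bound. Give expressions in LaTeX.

Yes. s_k = k \left(3 k^{2} + 2 k + 2\right).

r(k) = (9*k**2 + 31*k + 29)/(9*k**2 + 13*k + 7) after simplifying.
Take A(k)=1, B(k)=1, C(k)=k**2 + 13*k/9 + 7/9.
Key eq: (1)·f(k+1) = (1)·f(k) + (k**2 + 13*k/9 + 7/9).
From deg A=0, deg B=0, deg C=2: d=3.
A polynomial solution: f(k) = k*(3*k**2 + 2*k + 2)/9.
Certificate R = B(k−1)f/C = k*(3*k**2 + 2*k + 2)/(9*k**2 + 13*k + 7) gives s_k = k*(3*k**2 + 2*k + 2).
Δs = 9*k**2 + 13*k + 7, as required.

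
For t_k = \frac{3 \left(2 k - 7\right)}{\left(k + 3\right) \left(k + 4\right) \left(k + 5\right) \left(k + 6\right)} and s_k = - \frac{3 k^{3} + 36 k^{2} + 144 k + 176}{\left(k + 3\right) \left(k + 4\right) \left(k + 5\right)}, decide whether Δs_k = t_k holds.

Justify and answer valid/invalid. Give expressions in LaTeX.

valid (s_(k+1) − s_k reduces to t_k)

s_(k+1) = (-144*k - 3*(k + 1)**3 - 36*(k + 1)**2 - 320)/((k + 4)*(k + 5)*(k + 6))
s_(k+1) − s_k = 3*(2*k - 7)/(k**4 + 18*k**3 + 119*k**2 + 342*k + 360)
(s_(k+1) − s_k) − t_k = 0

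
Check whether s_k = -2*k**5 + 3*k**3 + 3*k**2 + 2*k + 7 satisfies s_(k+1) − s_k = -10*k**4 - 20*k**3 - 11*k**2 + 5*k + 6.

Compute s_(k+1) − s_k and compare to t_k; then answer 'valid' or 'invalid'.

Valid: the claim telescopes to t_k.

s_(k+1) = 2*k - 2*(k + 1)**5 + 3*(k + 1)**3 + 3*(k + 1)**2 + 9
s_(k+1) − s_k = -10*k**4 - 20*k**3 - 11*k**2 + 5*k + 6
(s_(k+1) − s_k) − t_k = 0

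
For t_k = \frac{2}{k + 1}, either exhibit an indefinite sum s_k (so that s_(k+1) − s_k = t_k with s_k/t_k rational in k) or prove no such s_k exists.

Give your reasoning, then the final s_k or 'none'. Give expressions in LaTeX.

Ratio r(k) = (k + 1)/(k + 2).
Factor: A=k + 1; B=k + 2; C=1.
Key eq: (k + 1)·f(k+1) = (k + 1)·f(k) + (1).
d = 0 from the (1,1,0) case.
Write f(k) = c0. Then LHS − RHS = -1, requiring -1 = 0: contradictory. No certificate.

none (Gosper's algorithm certifies no s_k)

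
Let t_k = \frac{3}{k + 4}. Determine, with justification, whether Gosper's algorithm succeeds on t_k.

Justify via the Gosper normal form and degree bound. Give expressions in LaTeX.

r(k) = (k + 4)/(k + 5) after simplifying.
Normal form (A,B,C) = (k + 4, k + 5, 1).
Solve (k + 4)·f(k+1) − (k + 4)·f(k) = 1.
deg f ≤ 0 (via 1,1,0).
f = c0 ⇒ A·f(k+1) − B(k−1)·f(k) − C = -1. The system {-1 = 0} is inconsistent; no antidifference.

No — the linear system for f has no solution.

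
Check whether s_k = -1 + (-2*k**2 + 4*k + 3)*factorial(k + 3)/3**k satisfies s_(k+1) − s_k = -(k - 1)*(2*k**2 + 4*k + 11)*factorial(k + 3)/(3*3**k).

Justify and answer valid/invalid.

valid (s_(k+1) − s_k reduces to t_k)

s_(k+1) = 3**(-k - 1)*(4*k - 2*(k + 1)**2 + 7)*factorial(k + 4) - 1
s_(k+1) − s_k = -(k - 1)*(2*k**2 + 4*k + 11)*factorial(k + 3)/(3*3**k)
(s_(k+1) − s_k) − t_k = 0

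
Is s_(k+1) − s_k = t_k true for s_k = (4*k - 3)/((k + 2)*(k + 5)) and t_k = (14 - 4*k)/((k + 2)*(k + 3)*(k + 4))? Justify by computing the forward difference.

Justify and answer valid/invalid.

Invalid: residual 2*(8*k**2 + 19*k - 82)/(k**5 + 20*k**4 + 155*k**3 + 580*k**2 + 1044*k + 720) ≠ 0.

s_(k+1) = (4*k + 1)/((k + 3)*(k + 6))
s_(k+1) − s_k = 2*(-2*k**2 + k + 32)/(k**4 + 16*k**3 + 91*k**2 + 216*k + 180)
(s_(k+1) − s_k) − t_k = 2*(8*k**2 + 19*k - 82)/(k**5 + 20*k**4 + 155*k**3 + 580*k**2 + 1044*k + 720)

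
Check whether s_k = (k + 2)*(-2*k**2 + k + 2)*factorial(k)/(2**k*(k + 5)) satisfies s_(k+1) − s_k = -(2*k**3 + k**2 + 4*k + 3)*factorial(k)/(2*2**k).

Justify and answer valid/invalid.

Invalid: residual 3*(2*k**4 + 11*k**3 + 5*k**2 + 25*k + 19)*factorial(k)/(2*2**k*(k + 5)*(k + 6)) ≠ 0.

s_(k+1) = -(k + 3)*(2*k**2 + 3*k - 1)*factorial(k + 1)/(2*2**k*(k + 6))
s_(k+1) − s_k = -(2*k**5 + 17*k**4 + 42*k**3 + 62*k**2 + 78*k + 33)*factorial(k)/(2*2**k*(k + 5)*(k + 6))
(s_(k+1) − s_k) − t_k = 3*(2*k**4 + 11*k**3 + 5*k**2 + 25*k + 19)*factorial(k)/(2*2**k*(k + 5)*(k + 6))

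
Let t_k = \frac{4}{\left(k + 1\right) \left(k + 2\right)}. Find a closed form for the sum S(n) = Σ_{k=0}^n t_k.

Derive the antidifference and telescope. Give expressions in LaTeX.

t_(k+1)/t_k = (k + 1)/(k + 3).
So A=k + 1 and B=k + 3, with C=1.
f must satisfy (k + 1)·f(k+1) − (k + 2)·f(k) = 1.
From deg A=1, deg B=1, deg C=0: d=1.
Solving with deg f ≤ 1: f(k) = k.
R(k) = B(k−1)·f(k)/C(k) = k*(k + 2); s_k = R·t_k = 4*k/(k + 1).
Δs = 4/(k**2 + 3*k + 2), as required.
Σ_(k=0)^n t_k = s_(n+1) − s_(0) = (4*(n + 1)/(n + 2)) − (0), i.e. 4*(n + 1)/(n + 2).

S(n) = \frac{4 \left(n + 1\right)}{n + 2}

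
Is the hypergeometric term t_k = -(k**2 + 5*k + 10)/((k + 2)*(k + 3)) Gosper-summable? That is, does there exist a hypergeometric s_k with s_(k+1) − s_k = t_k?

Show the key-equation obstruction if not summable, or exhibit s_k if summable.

Yes. s_k = k*(-k - 4)/(k + 2).

Step 1: r(k) = (k + 2)*(5*k + (k + 1)**2 + 15)/((k + 4)*(k**2 + 5*k + 10)).
Take A(k)=k + 2, B(k)=k + 4, C(k)=k**2 + 5*k + 10.
Solve (k + 2)·f(k+1) − (k + 3)·f(k) = k**2 + 5*k + 10.
Bound: deg f ≤ 2.
A polynomial solution: f(k) = k*(k + 4).
R(k) = B(k−1)·f(k)/C(k) = k*(k + 3)*(k + 4)/(k**2 + 5*k + 10); s_k = R·t_k = k*(-k - 4)/(k + 2).
s_(k+1) − s_k = (-k**2 - 5*k - 10)/(k**2 + 5*k + 6) = t_k.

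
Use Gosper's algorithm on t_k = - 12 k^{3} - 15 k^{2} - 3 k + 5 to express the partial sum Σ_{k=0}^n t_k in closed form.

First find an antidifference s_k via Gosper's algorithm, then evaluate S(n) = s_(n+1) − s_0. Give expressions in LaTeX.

The ratio is (12*k**3 + 51*k**2 + 69*k + 25)/(12*k**3 + 15*k**2 + 3*k - 5).
Take A(k)=1, B(k)=1, C(k)=k**3 + 5*k**2/4 + k/4 - 5/12.
Key eq: (1)·f(k+1) = (1)·f(k) + (k**3 + 5*k**2/4 + k/4 - 5/12).
d = 4 from the (0,0,3) case.
Solving with deg f ≤ 4: f(k) = k*(3*k**3 - k**2 - 3*k - 4)/12.
Certificate R = B(k−1)f/C = k*(3*k**3 - k**2 - 3*k - 4)/(12*k**3 + 15*k**2 + 3*k - 5) gives s_k = k*(-3*k**3 + k**2 + 3*k + 4).
Verify: -12*k**3 - 15*k**2 - 3*k + 5 matches t_k.
Σ_(k=0)^n t_k = s_(n+1) − s_(0) = (-3*n**4 - 11*n**3 - 12*n**2 + n + 5) − (0), i.e. -3*n**4 - 11*n**3 - 12*n**2 + n + 5.

S(n) = - 3 n^{4} - 11 n^{3} - 12 n^{2} + n + 5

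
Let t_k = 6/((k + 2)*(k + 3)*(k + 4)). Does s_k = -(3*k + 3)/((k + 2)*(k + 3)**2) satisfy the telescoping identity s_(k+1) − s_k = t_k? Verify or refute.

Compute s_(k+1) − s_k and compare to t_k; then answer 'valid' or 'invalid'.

s_(k+1) = 3*(-k - 2)/((k + 3)*(k + 4)**2)
s_(k+1) − s_k = 6*(k**2 + 4*k + 2)/(k**5 + 16*k**4 + 101*k**3 + 314*k**2 + 480*k + 288)
(s_(k+1) − s_k) − t_k = 6*(-3*k - 10)/(k**5 + 16*k**4 + 101*k**3 + 314*k**2 + 480*k + 288)

Invalid: residual 6*(-3*k - 10)/(k**5 + 16*k**4 + 101*k**3 + 314*k**2 + 480*k + 288) ≠ 0.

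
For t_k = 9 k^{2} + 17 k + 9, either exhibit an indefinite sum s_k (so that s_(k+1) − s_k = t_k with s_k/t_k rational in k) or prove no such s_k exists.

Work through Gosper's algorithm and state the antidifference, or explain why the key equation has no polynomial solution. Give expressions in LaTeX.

s_k = k \left(3 k^{2} + 4 k + 2\right)

Compute t_(k+1)/t_k: get (9*k**2 + 35*k + 35)/(9*k**2 + 17*k + 9).
Take A(k)=1, B(k)=1, C(k)=k**2 + 17*k/9 + 1.
Solve (1)·f(k+1) − (1)·f(k) = k**2 + 17*k/9 + 1.
d = 3 from the (0,0,2) case.
Match coefficients ⇒ f(k) = k*(3*k**2 + 4*k + 2)/9.
Then R = B(k−1)f/C = k*(3*k**2 + 4*k + 2)/(9*k**2 + 17*k + 9), so s_k = R(k)·t_k = k*(3*k**2 + 4*k + 2).
Verify: 9*k**2 + 17*k + 9 matches t_k.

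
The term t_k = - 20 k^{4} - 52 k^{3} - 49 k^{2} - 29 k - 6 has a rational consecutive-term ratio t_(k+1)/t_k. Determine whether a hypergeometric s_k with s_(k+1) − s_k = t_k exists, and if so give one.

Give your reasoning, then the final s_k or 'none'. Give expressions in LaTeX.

r(k) = (20*k**4 + 132*k**3 + 325*k**2 + 363*k + 156)/(20*k**4 + 52*k**3 + 49*k**2 + 29*k + 6) after simplifying.
Take A(k)=1, B(k)=1, C(k)=k**4 + 13*k**3/5 + 49*k**2/20 + 29*k/20 + 3/10.
Key eq: (1)·f(k+1) = (1)·f(k) + (k**4 + 13*k**3/5 + 49*k**2/20 + 29*k/20 + 3/10).
Bound: deg f ≤ 5.
Solving with deg f ≤ 5: f(k) = k*(4*k**4 + 3*k**3 - 3*k**2 + 3*k - 1)/20.
Get s_k = R·t_k = k*(-4*k**4 - 3*k**3 + 3*k**2 - 3*k + 1) with R(k) = B(k−1)f(k)/C(k) = k*(4*k**4 + 3*k**3 - 3*k**2 + 3*k - 1)/(20*k**4 + 52*k**3 + 49*k**2 + 29*k + 6).
Check: Δs_k = -20*k**4 - 52*k**3 - 49*k**2 - 29*k - 6. ✓

s_k = k \left(- 4 k^{4} - 3 k^{3} + 3 k^{2} - 3 k + 1\right)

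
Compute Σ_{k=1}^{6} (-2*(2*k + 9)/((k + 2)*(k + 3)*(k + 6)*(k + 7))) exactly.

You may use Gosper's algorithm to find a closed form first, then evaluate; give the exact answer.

Σ = -64/819

Ratio r(k) = (k + 2)*(k + 6)*(2*k + 11)/((k + 4)*(k + 8)*(2*k + 9)).
A = k + 2, B = k + 8, C = k**3 + 27*k**2/2 + 121*k/2 + 90.
Solve (k + 2)·f(k+1) − (k + 7)·f(k) = k**3 + 27*k**2/2 + 121*k/2 + 90.
Bound: deg f ≤ 5.
Match coefficients ⇒ f(k) = k*(k + 3)*(k + 4)*(k + 5)*(k + 8)/24.
So s_k = (B(k−1)f/C)·t_k = (k*(k + 3)*(k + 7)*(k + 8)/(12*(2*k + 9)))·t_k = k*(-k - 8)/(6*(k**2 + 8*k + 12)).
Δs = 2*(-2*k - 9)/(k**4 + 18*k**3 + 113*k**2 + 288*k + 252), as required.
Telescoping: Σ = s_(7) − s_(1) = -35/234 − (-1/14) = -64/819.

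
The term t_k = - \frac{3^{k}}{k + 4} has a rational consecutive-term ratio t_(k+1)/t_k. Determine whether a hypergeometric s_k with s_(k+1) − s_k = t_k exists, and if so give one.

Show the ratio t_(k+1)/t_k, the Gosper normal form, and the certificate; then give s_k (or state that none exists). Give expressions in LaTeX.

The ratio is 3*(k + 4)/(k + 5).
Gosper form: A/B · C(k+1)/C(k) with A=3*k + 12, B=k + 5, C=1.
Set up (3*k + 12)·f(k+1) − (k + 4)·f(k) − (1) = 0.
Degrees (1,1,0) ⇒ d ≤ -1.
deg f ≤ -1 is impossible — no certificate.

no hypergeometric antidifference exists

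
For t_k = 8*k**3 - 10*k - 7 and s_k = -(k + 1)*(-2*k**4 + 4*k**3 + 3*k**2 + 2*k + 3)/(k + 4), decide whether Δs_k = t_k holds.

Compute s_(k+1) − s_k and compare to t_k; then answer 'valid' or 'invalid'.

Invalid: residual 3*(-6*k**4 - 36*k**3 + 7*k**2 + 45*k + 25)/(k**2 + 9*k + 20) ≠ 0.

s_(k+1) = (2*k**5 + 8*k**4 + 5*k**3 - 18*k**2 - 34*k - 20)/(k + 5)
s_(k+1) − s_k = (8*k**5 + 54*k**4 + 42*k**3 - 76*k**2 - 128*k - 65)/(k**2 + 9*k + 20)
(s_(k+1) − s_k) − t_k = 3*(-6*k**4 - 36*k**3 + 7*k**2 + 45*k + 25)/(k**2 + 9*k + 20)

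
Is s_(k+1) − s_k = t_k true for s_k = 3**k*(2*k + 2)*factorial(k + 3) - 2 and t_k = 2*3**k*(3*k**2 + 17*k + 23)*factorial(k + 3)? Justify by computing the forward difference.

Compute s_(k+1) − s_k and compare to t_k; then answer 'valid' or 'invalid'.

Valid: the claim telescopes to t_k.

s_(k+1) = 3**(k + 1)*(2*k + 4)*factorial(k + 4) - 2
s_(k+1) − s_k = 2*3**k*(3*k**2 + 17*k + 23)*factorial(k + 3)
(s_(k+1) − s_k) − t_k = 0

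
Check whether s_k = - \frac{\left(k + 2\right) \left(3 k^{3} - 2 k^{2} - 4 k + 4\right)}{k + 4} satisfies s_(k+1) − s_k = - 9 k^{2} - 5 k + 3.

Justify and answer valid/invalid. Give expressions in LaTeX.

s_(k+1) = (k + 3)*(4*k - 3*(k + 1)**3 + 2*(k + 1)**2)/(k + 5)
s_(k+1) − s_k = (-9*k**4 - 74*k**3 - 136*k**2 - 31*k + 28)/(k**2 + 9*k + 20)
(s_(k+1) − s_k) − t_k = 2*(6*k**3 + 43*k**2 + 21*k - 16)/(k**2 + 9*k + 20)

Invalid: residual \frac{2 \left(6 k^{3} + 43 k^{2} + 21 k - 16\right)}{k^{2} + 9 k + 20} ≠ 0.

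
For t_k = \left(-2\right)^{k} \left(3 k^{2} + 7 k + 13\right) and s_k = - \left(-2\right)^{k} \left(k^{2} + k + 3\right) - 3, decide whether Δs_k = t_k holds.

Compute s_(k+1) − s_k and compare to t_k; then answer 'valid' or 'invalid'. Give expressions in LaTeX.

Valid — Δs_k = t_k.

s_(k+1) = 2*(-2)**k*(k + (k + 1)**2 + 4) - 3
s_(k+1) − s_k = (-2)**k*(3*k**2 + 7*k + 13)
(s_(k+1) − s_k) − t_k = 0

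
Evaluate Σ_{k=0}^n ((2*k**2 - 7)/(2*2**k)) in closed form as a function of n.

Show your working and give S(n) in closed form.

S(n) = 2**(-n - 1)*(-2**(n + 1) - 2*n**2 - 8*n - 5)

t_(k+1)/t_k = (2*(k + 1)**2 - 7)/(2*(2*k**2 - 7)).
So A=1/2 and B=1, with C=k**2 - 7/2.
Need (1/2)·f(k+1) − (1)·f(k) = k**2 - 7/2.
From deg A=0, deg B=0, deg C=2: d=2.
Solving with deg f ≤ 2: f(k) = -2*k**2 - 4*k + 1.
R(k) = B(k−1)·f(k)/C(k) = -2*(2*k**2 + 4*k - 1)/(2*k**2 - 7); s_k = R·t_k = (-2*k**2 - 4*k + 1)/2**k.
s_(k+1) − s_k = (2*k**2 - 7)/(2*2**k) = t_k.
s_(n+1) = 2**(-n - 1)*(-2*n**2 - 8*n - 5) and s_(0) = 1, so S(n) = 2**(-n - 1)*(-2**(n + 1) - 2*n**2 - 8*n - 5).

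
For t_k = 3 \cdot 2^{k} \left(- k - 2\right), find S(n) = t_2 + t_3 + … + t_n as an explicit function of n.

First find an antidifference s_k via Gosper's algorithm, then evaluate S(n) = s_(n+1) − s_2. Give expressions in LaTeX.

S(n) = - 6 \cdot 2^{n} n - 6 \cdot 2^{n} + 24

Step 1: r(k) = 2*(k + 3)/(k + 2).
So A=2 and B=1, with C=k + 2.
Solve (2)·f(k+1) − (1)·f(k) = k + 2.
d = 1 from the (0,0,1) case.
Solving with deg f ≤ 1: f(k) = k.
Then R = B(k−1)f/C = k/(k + 2), so s_k = R(k)·t_k = -3*2**k*k.
Δs = 3*2**k*(-k - 2), as required.
Σ_(k=2)^n t_k = s_(n+1) − s_(2) = (6*2**n*(-n - 1)) − (-24), i.e. -6*2**n*n - 6*2**n + 24.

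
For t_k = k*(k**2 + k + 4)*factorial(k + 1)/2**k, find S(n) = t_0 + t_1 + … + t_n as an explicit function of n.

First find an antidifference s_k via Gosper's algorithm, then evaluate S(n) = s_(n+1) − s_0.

The ratio is (k + 1)*(k + 2)*(k + (k + 1)**2 + 5)/(2*k*(k**2 + k + 4)).
Gosper form: A/B · C(k+1)/C(k) with A=k/2 + 1, B=1, C=k**3 + k**2 + 4*k.
Solve (k/2 + 1)·f(k+1) − (1)·f(k) = k**3 + k**2 + 4*k.
deg f ≤ 2 (via 1,0,3).
Coefficient equations give f(k) = 2*k*(k - 1).
So s_k = (B(k−1)f/C)·t_k = (2*(k - 1)/(k**2 + k + 4))·t_k = 2**(1 - k)*k*(k - 1)*factorial(k + 1).
Verify: k*(k**2 + k + 4)*factorial(k + 1)/2**k matches t_k.
s_(n+1) = n*(n + 1)*factorial(n + 2)/2**n and s_(0) = 0, so S(n) = n*(n + 1)*factorial(n + 2)/2**n.

S(n) = n*(n + 1)*factorial(n + 2)/2**n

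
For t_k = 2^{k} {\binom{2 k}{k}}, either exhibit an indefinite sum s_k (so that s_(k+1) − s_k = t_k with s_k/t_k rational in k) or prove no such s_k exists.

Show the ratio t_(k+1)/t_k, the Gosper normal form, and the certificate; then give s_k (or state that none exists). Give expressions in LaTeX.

The ratio is 4*(2*k + 1)/(k + 1).
Normal form (A,B,C) = (8*k + 4, k + 1, 1).
Set up (8*k + 4)·f(k+1) − (k)·f(k) − (1) = 0.
Bound: deg f ≤ -1.
deg f ≤ -1 is impossible — no certificate.

no hypergeometric antidifference exists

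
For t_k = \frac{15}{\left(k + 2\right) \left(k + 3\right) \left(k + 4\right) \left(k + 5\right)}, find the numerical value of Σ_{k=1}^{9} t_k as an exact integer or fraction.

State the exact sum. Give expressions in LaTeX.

Ratio r(k) = (k + 2)/(k + 6).
Take A(k)=k + 2, B(k)=k + 6, C(k)=1.
Key eq: (k + 2)·f(k+1) = (k + 5)·f(k) + (1).
From deg A=1, deg B=1, deg C=0: d=3.
Solve for f: f(k) = k*(k**2 + 9*k + 26)/72 (degree 3 ≤ 3).
Get s_k = R·t_k = 5*k*(k**2 + 9*k + 26)/(24*(k + 2)*(k + 3)*(k + 4)) with R(k) = B(k−1)f(k)/C(k) = k*(k + 5)*(k**2 + 9*k + 26)/72.
Check: Δs_k = 15/(k**4 + 14*k**3 + 71*k**2 + 154*k + 120). ✓
Telescoping: Σ = s_(10) − s_(1) = 75/364 − (1/8) = 59/728.

Σ = 59/728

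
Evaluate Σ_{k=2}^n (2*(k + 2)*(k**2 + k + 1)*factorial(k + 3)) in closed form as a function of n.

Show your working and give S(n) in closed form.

S(n) = 2*n**2*factorial(n + 4) + 2*factorial(n + 4) - 480

Step 1: r(k) = (k + 3)*(k + 4)*(k + (k + 1)**2 + 2)/((k + 2)*(k**2 + k + 1)).
Normal form (A,B,C) = (k + 4, 1, k**3 + 3*k**2 + 3*k + 2).
Set up (k + 4)·f(k+1) − (1)·f(k) − (k**3 + 3*k**2 + 3*k + 2) = 0.
deg f ≤ 2 (via 1,0,3).
Match coefficients ⇒ f(k) = k**2 - 2*k + 2.
Certificate R = B(k−1)f/C = (k**2 - 2*k + 2)/((k + 2)*(k**2 + k + 1)) gives s_k = 2*(k**2 - 2*k + 2)*factorial(k + 3).
Check: Δs_k = 2*(k + 2)*(k**2 + k + 1)*factorial(k + 3). ✓
s_(n+1) = 2*(n**2 + 1)*factorial(n + 4) and s_(2) = 480, so S(n) = 2*n**2*factorial(n + 4) + 2*factorial(n + 4) - 480.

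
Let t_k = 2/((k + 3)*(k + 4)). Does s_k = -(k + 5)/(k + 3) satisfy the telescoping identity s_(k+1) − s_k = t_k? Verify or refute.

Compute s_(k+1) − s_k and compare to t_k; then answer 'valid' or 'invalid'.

s_(k+1) = (-k - 6)/(k + 4)
s_(k+1) − s_k = 2/(k**2 + 7*k + 12)
(s_(k+1) − s_k) − t_k = 0

Valid — Δs_k = t_k.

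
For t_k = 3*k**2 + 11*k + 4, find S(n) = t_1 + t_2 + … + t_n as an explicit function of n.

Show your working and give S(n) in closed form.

S(n) = n*(n**2 + 7*n + 10)

t_(k+1)/t_k = (3*k**2 + 17*k + 18)/(3*k**2 + 11*k + 4).
Gosper form: A/B · C(k+1)/C(k) with A=1, B=1, C=k**2 + 11*k/3 + 4/3.
Need (1)·f(k+1) − (1)·f(k) = k**2 + 11*k/3 + 4/3.
From deg A=0, deg B=0, deg C=2: d=3.
A polynomial solution: f(k) = k*(k**2 + 4*k - 1)/3.
Certificate R = B(k−1)f/C = k*(k**2 + 4*k - 1)/(3*k**2 + 11*k + 4) gives s_k = k*(k**2 + 4*k - 1).
s_(k+1) − s_k = 3*k**2 + 11*k + 4 = t_k.
s_(n+1) = n**3 + 7*n**2 + 10*n + 4 and s_(1) = 4, so S(n) = n*(n**2 + 7*n + 10).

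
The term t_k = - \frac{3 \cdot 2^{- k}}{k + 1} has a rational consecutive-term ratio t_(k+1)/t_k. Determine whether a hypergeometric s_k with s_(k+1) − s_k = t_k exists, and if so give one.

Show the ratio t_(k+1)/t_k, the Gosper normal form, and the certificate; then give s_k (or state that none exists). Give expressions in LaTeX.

none (Gosper's algorithm certifies no s_k)

r(k) = (k + 1)/(2*(k + 2)) after simplifying.
Gosper form: A/B · C(k+1)/C(k) with A=k/2 + 1/2, B=k + 2, C=1.
Key eq: (k/2 + 1/2)·f(k+1) = (k + 1)·f(k) + (1).
From deg A=1, deg B=1, deg C=0: d=-1.
d = -1 < 0 ⇒ no nonzero polynomial f; not summable.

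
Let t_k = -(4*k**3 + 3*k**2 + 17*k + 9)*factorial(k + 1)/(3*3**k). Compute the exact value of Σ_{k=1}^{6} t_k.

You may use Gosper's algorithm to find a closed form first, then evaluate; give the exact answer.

t_(k+1)/t_k = (4*k**4 + 23*k**3 + 65*k**2 + 103*k + 66)/(3*(4*k**3 + 3*k**2 + 17*k + 9)).
Gosper form: A/B · C(k+1)/C(k) with A=k/3 + 2/3, B=1, C=k**3 + 3*k**2/4 + 17*k/4 + 9/4.
Set up (k/3 + 2/3)·f(k+1) − (1)·f(k) − (k**3 + 3*k**2/4 + 17*k/4 + 9/4) = 0.
d = 2 from the (1,0,3) case.
A polynomial solution: f(k) = 3*(k - 1)*(4*k + 3)/4.
Certificate R = B(k−1)f/C = 3*(k - 1)*(4*k + 3)/(4*k**3 + 3*k**2 + 17*k + 9) gives s_k = -(k - 1)*(4*k + 3)*factorial(k + 1)/3**k.
Check: Δs_k = -(4*k**3 + 3*k**2 + 17*k + 9)*factorial(k + 1)/(3*3**k). ✓
Sum = s_(7) − s_(1); s_(7) = -277760/81, s_(1) = 0 ⇒ -277760/81.

Σ = -277760/81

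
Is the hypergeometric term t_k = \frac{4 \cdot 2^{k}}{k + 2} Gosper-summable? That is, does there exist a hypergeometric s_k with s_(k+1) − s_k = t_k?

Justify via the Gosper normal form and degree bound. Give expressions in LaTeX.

The ratio is 2*(k + 2)/(k + 3).
Take A(k)=2*k + 4, B(k)=k + 3, C(k)=1.
Key eq: (2*k + 4)·f(k+1) = (k + 2)·f(k) + (1).
From deg A=1, deg B=1, deg C=0: d=-1.
Bound -1 < 0, so the key equation has no polynomial solution.

No — t_k has no hypergeometric antidifference.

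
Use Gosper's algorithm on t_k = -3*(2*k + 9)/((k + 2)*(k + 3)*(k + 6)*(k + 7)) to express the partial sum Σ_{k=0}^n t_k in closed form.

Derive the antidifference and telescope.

S(n) = (-n**2 - 10*n - 9)/(4*(n**2 + 10*n + 21))

The ratio is (k + 2)*(k + 6)*(2*k + 11)/((k + 4)*(k + 8)*(2*k + 9)).
Gosper form: A/B · C(k+1)/C(k) with A=k + 2, B=k + 8, C=k**3 + 27*k**2/2 + 121*k/2 + 90.
Set up (k + 2)·f(k+1) − (k + 7)·f(k) − (k**3 + 27*k**2/2 + 121*k/2 + 90) = 0.
deg f ≤ 5 (via 1,1,3).
Coefficient equations give f(k) = k*(k + 3)*(k + 4)*(k + 5)*(k + 8)/24.
So s_k = (B(k−1)f/C)·t_k = (k*(k + 3)*(k + 7)*(k + 8)/(12*(2*k + 9)))·t_k = k*(-k - 8)/(4*(k**2 + 8*k + 12)).
Check: Δs_k = 3*(-2*k - 9)/(k**4 + 18*k**3 + 113*k**2 + 288*k + 252). ✓
Telescope: S(n) = s_(n+1) − s_(0) = (-n**2 - 10*n - 9)/(4*(n**2 + 10*n + 21)) − (0) = (-n**2 - 10*n - 9)/(4*(n**2 + 10*n + 21)).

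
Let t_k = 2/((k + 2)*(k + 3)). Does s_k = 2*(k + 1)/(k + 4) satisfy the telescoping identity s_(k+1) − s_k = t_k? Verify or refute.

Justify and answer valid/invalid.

Invalid: residual 4*(k**2 + 3*k - 1)/(k**4 + 14*k**3 + 71*k**2 + 154*k + 120) ≠ 0.

s_(k+1) = 2*(k + 2)/(k + 5)
s_(k+1) − s_k = 6/(k**2 + 9*k + 20)
(s_(k+1) − s_k) − t_k = 4*(k**2 + 3*k - 1)/(k**4 + 14*k**3 + 71*k**2 + 154*k + 120)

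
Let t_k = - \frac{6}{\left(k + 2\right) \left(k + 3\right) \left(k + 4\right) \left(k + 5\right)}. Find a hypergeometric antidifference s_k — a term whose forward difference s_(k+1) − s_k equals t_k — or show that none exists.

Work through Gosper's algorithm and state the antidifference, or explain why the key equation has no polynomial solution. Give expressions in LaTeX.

s_k = \frac{k \left(- k^{2} - 9 k - 26\right)}{12 \left(k + 2\right) \left(k + 3\right) \left(k + 4\right)}

Ratio r(k) = (k + 2)/(k + 6).
Factor: A=k + 2; B=k + 6; C=1.
Key eq: (k + 2)·f(k+1) = (k + 5)·f(k) + (1).
From deg A=1, deg B=1, deg C=0: d=3.
Solving with deg f ≤ 3: f(k) = k*(k**2 + 9*k + 26)/72.
Certificate R = B(k−1)f/C = k*(k + 5)*(k**2 + 9*k + 26)/72 gives s_k = k*(-k**2 - 9*k - 26)/(12*(k + 2)*(k + 3)*(k + 4)).
s_(k+1) − s_k = -6/(k**4 + 14*k**3 + 71*k**2 + 154*k + 120) = t_k.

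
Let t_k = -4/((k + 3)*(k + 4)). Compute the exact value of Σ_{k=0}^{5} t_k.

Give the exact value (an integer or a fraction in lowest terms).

t_(k+1)/t_k = (k + 3)/(k + 5).
Gosper form: A/B · C(k+1)/C(k) with A=k + 3, B=k + 5, C=1.
Set up (k + 3)·f(k+1) − (k + 4)·f(k) − (1) = 0.
Degrees (1,1,0) ⇒ d ≤ 1.
Match coefficients ⇒ f(k) = k/3.
Get s_k = R·t_k = -4*k/(3*k + 9) with R(k) = B(k−1)f(k)/C(k) = k*(k + 4)/3.
Verify: -4/(k**2 + 7*k + 12) matches t_k.
Sum = s_(6) − s_(0); s_(6) = -8/9, s_(0) = 0 ⇒ -8/9.

Σ = -8/9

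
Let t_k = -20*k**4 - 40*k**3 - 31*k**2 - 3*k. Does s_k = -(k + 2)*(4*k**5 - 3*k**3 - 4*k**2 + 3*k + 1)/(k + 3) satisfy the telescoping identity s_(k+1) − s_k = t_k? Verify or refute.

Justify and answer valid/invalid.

s_(k+1) = -(k + 3)*(3*k + 4*(k + 1)**5 - 3*(k + 1)**3 - 4*(k + 1)**2 + 4)/(k + 4)
s_(k+1) − s_k = (-20*k**6 - 164*k**5 - 451*k**4 - 546*k**3 - 293*k**2 - 30*k - 1)/(k**2 + 7*k + 12)
(s_(k+1) − s_k) − t_k = (16*k**5 + 100*k**4 + 154*k**3 + 100*k**2 + 6*k - 1)/(k**2 + 7*k + 12)

Invalid: residual (16*k**5 + 100*k**4 + 154*k**3 + 100*k**2 + 6*k - 1)/(k**2 + 7*k + 12) ≠ 0.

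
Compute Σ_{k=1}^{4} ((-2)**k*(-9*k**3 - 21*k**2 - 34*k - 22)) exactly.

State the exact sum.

The ratio is 2*(-9*k**3 - 48*k**2 - 103*k - 86)/(9*k**3 + 21*k**2 + 34*k + 22).
A = -2, B = 1, C = k**3 + 7*k**2/3 + 34*k/9 + 22/9.
Need (-2)·f(k+1) − (1)·f(k) = k**3 + 7*k**2/3 + 34*k/9 + 22/9.
Degrees (0,0,3) ⇒ d ≤ 3.
A polynomial solution: f(k) = -(3*k**3 + k**2 + 4*k + 2)/9.
Then R = B(k−1)f/C = -(3*k**3 + k**2 + 4*k + 2)/((k + 1)*(9*k**2 + 12*k + 22)), so s_k = R(k)·t_k = (-2)**k*(3*k**3 + k**2 + 4*k + 2).
Δs = (-2)**k*(-9*k**3 - 21*k**2 - 34*k - 22), as required.
Telescoping: Σ = s_(5) − s_(1) = -13504 − (-20) = -13484.

Σ = -13484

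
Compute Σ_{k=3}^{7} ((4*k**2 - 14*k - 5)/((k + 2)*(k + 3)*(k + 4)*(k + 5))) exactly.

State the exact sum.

Σ = 131/9240

Compute t_(k+1)/t_k: get (k + 2)*(14*k - 4*(k + 1)**2 + 19)/((k + 6)*(-4*k**2 + 14*k + 5)).
Gosper form: A/B · C(k+1)/C(k) with A=k + 2, B=k + 6, C=k**2 - 7*k/2 - 5/4.
Need (k + 2)·f(k+1) − (k + 5)·f(k) = k**2 - 7*k/2 - 5/4.
Degrees (1,1,2) ⇒ d ≤ 3.
A polynomial solution: f(k) = k*(k**2 - 23*k + 2)/32.
So s_k = (B(k−1)f/C)·t_k = (k*(k + 5)*(k**2 - 23*k + 2)/(8*(4*k**2 - 14*k - 5)))·t_k = k*(k**2 - 23*k + 2)/(8*(k + 2)*(k + 3)*(k + 4)).
Verify: (4*k**2 - 14*k - 5)/(k**4 + 14*k**3 + 71*k**2 + 154*k + 120) matches t_k.
Σ_(k=3)^(7) t_k = s_(8) − s_(3) = -59/660 − (-29/280) = 131/9240.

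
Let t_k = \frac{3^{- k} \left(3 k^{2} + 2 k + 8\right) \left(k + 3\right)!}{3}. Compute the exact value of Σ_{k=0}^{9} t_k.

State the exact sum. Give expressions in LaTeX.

Ratio r(k) = (k + 4)*(2*k + 3*(k + 1)**2 + 10)/(3*(3*k**2 + 2*k + 8)).
Normal form (A,B,C) = (k/3 + 4/3, 1, k**2 + 2*k/3 + 8/3).
Need (k/3 + 4/3)·f(k+1) − (1)·f(k) = k**2 + 2*k/3 + 8/3.
deg f ≤ 1 (via 1,0,2).
Coefficient equations give f(k) = 3*k - 4.
Get s_k = R·t_k = (3*k - 4)*factorial(k + 3)/3**k with R(k) = B(k−1)f(k)/C(k) = 3*(3*k - 4)/(3*k**2 + 2*k + 8).
Verify: (3*k**2 + 2*k + 8)*factorial(k + 3)/(3*3**k) matches t_k.
Telescoping: Σ = s_(10) − s_(0) = 666265600/243 − (-24) = 666271432/243.

Σ = 666271432/243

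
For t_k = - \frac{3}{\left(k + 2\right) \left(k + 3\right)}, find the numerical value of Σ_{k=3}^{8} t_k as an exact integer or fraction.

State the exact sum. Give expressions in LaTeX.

Σ = -18/55

t_(k+1)/t_k = (k + 2)/(k + 4).
So A=k + 2 and B=k + 4, with C=1.
Need (k + 2)·f(k+1) − (k + 3)·f(k) = 1.
From deg A=1, deg B=1, deg C=0: d=1.
A polynomial solution: f(k) = k/2.
Then R = B(k−1)f/C = k*(k + 3)/2, so s_k = R(k)·t_k = -3*k/(2*k + 4).
Δs = -3/(k**2 + 5*k + 6), as required.
Evaluate s at k=9 and k=3: -27/22 and -9/10; difference -18/55.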